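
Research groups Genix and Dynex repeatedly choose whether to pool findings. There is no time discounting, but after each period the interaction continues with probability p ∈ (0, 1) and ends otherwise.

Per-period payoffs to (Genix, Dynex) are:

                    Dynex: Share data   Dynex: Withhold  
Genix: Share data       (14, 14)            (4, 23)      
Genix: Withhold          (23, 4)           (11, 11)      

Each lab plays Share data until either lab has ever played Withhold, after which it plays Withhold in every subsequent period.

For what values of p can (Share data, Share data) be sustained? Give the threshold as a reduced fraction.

3/4

Expected cooperation value is 14 + p·14 + p²·14 + … = 14/(1−p); deviation gives 23 + p·11/(1−p).
14 ≥ 23(1−p) + 11p ⇒ 12p ≥ 9 ⇒ p ≥ 9/12 = 3/4.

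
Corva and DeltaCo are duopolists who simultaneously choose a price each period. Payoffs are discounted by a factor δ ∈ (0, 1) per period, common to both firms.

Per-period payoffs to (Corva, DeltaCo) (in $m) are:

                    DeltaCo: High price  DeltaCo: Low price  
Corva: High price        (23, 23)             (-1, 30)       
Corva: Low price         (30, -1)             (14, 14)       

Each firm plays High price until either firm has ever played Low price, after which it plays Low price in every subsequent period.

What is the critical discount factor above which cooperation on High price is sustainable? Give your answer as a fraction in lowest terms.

7/16

One-period gain from deviating is 30 − 23 = 7. The loss is 23 − 14 = 9 in every subsequent period, with present value 9·δ/(1−δ).
Deviation is unprofitable when 9·δ/(1−δ) ≥ 7, i.e. δ/(1−δ) ≥ 7/9.
Equivalently δ ≥ 7/(7+9) = 7/16.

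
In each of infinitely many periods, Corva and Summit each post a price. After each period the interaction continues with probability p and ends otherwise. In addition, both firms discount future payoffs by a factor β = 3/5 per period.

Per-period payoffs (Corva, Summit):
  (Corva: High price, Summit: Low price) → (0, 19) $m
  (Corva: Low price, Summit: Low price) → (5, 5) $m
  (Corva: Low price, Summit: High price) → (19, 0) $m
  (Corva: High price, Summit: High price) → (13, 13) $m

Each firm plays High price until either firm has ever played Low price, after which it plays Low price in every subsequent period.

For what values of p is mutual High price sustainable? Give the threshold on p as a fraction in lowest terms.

Expected continuation weight on next period's payoff is β·p = 3/5·p, which plays the role of the discount factor.
Cooperation requires 3/5·p ≥ (19−13)/(19−5) = 3/7, hence p ≥ 5/7.

5/7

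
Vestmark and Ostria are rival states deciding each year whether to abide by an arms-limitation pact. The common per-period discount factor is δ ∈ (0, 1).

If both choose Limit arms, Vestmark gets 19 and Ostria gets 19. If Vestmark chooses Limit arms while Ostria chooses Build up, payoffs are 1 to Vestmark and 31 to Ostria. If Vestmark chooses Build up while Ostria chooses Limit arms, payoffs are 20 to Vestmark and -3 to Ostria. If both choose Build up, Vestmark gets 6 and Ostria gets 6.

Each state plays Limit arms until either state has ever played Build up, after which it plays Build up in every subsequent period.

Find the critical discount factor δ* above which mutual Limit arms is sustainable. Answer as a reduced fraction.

12/25

Vestmark's threshold: (20−19)/(20−6) = 1/14.
Ostria's threshold: (31−19)/(31−6) = 12/25.
1/14 < 12/25, so Ostria binds and δ* = 12/25.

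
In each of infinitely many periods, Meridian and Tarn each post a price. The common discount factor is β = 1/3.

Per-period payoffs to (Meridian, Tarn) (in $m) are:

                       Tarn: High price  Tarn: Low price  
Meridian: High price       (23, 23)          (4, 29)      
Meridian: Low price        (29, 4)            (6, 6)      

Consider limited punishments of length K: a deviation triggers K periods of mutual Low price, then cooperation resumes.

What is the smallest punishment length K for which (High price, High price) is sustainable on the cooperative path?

2

IC: β(1−β^K)/(1−β) ≥ (29−23)/(23−6) = 6/17.
With β = 1/3: need 1 − β^K ≥ 6/17·(1−1/3)/(1/3), i.e. β^K ≤ 0.2941.
Since (1/3)^1 = 0.3333 and (1/3)^2 = 0.1111, the smallest such K is 2.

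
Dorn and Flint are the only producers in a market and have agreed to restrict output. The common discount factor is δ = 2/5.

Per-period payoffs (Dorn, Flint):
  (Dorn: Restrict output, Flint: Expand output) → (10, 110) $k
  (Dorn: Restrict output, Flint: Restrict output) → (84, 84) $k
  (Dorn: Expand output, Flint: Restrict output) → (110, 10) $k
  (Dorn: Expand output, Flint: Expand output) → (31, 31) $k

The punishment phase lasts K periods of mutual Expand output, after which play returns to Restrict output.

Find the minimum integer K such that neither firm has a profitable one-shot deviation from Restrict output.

IC: δ(1−δ^K)/(1−δ) ≥ (110−84)/(84−31) = 26/53.
With δ = 2/5: need 1 − δ^K ≥ 26/53·(1−2/5)/(2/5), i.e. δ^K ≤ 0.2642.
Since (2/5)^1 = 0.4000 and (2/5)^2 = 0.1600, the smallest such K is 2.

2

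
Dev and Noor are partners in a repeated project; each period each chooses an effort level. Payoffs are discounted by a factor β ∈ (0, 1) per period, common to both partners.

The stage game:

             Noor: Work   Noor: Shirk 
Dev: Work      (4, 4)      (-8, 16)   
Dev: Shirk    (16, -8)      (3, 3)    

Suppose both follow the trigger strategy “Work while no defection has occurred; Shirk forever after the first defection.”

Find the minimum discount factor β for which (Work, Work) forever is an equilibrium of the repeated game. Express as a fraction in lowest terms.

12/13

Cooperation forever yields 4 each period: 4/(1−β).
Deviating yields 16 once, then 3 forever: 16 + 3β/(1−β).
No profitable deviation requires 4/(1−β) ≥ 16 + 3β/(1−β).
Multiplying by (1−β): 4 ≥ 16(1−β) + 3β = 16 − 13β.
So 13β ≥ 12, i.e. β ≥ 12/13.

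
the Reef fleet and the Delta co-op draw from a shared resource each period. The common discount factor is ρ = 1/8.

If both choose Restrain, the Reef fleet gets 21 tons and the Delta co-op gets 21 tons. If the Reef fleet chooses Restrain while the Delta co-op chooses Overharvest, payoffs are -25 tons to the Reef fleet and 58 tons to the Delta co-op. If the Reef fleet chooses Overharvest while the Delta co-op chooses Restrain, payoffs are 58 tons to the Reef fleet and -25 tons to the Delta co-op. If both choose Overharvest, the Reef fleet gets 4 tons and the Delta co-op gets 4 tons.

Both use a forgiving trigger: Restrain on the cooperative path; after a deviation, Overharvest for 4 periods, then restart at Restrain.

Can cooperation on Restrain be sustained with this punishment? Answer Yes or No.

No

Comparing payoff streams over the 5 periods until play realigns: cooperate → 21(1+ρ+…+ρ^4); deviate → 58 + 4(ρ+…+ρ^4).
Cooperation is sustained iff (21−4)(ρ+…+ρ^4) ≥ 58−21.
ρ+…+ρ^4 = 1/8·(1−(1/8)^4)/(1−1/8) = 0.1428, and (58−21)/(21−4) = 2.1765.
0.1428 < 2.1765, so cooperation is not sustainable.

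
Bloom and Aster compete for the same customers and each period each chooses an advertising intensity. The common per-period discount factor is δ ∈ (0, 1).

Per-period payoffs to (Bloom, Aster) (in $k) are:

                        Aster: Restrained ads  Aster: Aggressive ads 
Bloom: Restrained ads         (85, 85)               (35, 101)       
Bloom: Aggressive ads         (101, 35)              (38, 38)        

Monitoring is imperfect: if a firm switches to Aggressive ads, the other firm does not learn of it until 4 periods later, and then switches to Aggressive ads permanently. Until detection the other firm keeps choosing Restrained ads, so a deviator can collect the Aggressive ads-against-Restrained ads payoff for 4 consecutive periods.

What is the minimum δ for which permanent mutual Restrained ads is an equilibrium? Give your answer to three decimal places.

A deviator earns 101 for 4 periods, then 38 forever; cooperating earns 85 forever. Multiplying the IC by (1−δ):
85 ≥ 101(1−δ^4) + 38δ^4, so 63·δ^4 ≥ 16 and δ^4 ≥ 16/63.
δ ≥ (16/63)^(1/4) ≈ 0.710.

0.710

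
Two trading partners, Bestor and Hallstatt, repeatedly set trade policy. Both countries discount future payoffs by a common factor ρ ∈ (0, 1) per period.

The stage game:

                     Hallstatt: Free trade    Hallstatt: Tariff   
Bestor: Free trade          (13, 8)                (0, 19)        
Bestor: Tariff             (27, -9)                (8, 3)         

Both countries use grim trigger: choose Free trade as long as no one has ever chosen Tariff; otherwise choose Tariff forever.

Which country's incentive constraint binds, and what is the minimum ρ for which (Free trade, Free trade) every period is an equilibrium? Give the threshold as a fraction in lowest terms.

For Bestor: deviation gain 27−13 = 14, per-period punishment loss 13−8 = 5. IC gives ρ ≥ 14/19.
For Hallstatt: gain 11, loss 5 per period, so ρ ≥ 11/16.
The tighter constraint is Bestor's, so cooperation needs ρ ≥ 14/19.

Bestor; ρ ≥ 14/19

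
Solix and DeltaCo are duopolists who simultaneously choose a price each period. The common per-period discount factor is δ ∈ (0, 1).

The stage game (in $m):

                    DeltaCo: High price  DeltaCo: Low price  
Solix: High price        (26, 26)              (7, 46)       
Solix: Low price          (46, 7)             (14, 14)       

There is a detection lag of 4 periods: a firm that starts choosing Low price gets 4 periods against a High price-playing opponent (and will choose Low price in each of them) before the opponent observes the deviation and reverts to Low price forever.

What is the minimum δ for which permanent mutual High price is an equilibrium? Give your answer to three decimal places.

The best deviation is to choose Low price for all 4 undetected periods, earning 46 each, then 14 forever once detected.
Deviation value: 46(1−δ^4)/(1−δ) + 14δ^4/(1−δ); cooperation value: 26/(1−δ).
IC: 26 ≥ 46(1−δ^4) + 14δ^4 = 46 − 32δ^4.
So δ^4 ≥ 20/32 = 5/8, giving δ ≥ (5/8)^(1/4) ≈ 0.889.

0.889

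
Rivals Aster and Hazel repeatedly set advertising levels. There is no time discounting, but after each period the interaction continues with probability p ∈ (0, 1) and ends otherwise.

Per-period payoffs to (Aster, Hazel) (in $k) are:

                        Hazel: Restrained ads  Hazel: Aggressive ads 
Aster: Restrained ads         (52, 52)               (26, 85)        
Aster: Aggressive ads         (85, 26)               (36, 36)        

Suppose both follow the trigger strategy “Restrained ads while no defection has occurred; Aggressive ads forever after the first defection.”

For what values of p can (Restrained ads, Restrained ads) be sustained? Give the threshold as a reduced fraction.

33/49

Expected cooperation value is 52 + p·52 + p²·52 + … = 52/(1−p); deviation gives 85 + p·36/(1−p).
52 ≥ 85(1−p) + 36p ⇒ 49p ≥ 33 ⇒ p ≥ 33/49.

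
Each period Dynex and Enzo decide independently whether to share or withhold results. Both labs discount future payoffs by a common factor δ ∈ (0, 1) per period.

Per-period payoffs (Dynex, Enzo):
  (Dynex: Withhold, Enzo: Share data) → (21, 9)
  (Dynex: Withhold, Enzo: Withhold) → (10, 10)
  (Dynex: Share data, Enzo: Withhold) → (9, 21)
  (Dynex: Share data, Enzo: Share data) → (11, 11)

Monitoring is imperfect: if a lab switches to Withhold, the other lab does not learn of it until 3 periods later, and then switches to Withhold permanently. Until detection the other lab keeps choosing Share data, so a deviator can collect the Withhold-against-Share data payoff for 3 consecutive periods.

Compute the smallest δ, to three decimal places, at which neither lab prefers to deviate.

A deviator earns 21 for 3 periods, then 10 forever; cooperating earns 11 forever. Multiplying the IC by (1−δ):
11 ≥ 21(1−δ^3) + 10δ^3, so 11·δ^3 ≥ 10 and δ^3 ≥ 10/11.
δ ≥ (10/11)^(1/3) ≈ 0.969.

0.969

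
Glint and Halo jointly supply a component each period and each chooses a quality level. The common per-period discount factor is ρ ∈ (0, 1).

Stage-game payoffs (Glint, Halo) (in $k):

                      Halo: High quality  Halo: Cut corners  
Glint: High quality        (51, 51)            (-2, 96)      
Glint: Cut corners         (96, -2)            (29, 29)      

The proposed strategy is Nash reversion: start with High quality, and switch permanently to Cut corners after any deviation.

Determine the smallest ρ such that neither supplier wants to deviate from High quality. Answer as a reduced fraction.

45/67

51/(1−ρ) ≥ 96 + 29ρ/(1−ρ)
51 ≥ 96 − 67ρ
ρ ≥ 45/67.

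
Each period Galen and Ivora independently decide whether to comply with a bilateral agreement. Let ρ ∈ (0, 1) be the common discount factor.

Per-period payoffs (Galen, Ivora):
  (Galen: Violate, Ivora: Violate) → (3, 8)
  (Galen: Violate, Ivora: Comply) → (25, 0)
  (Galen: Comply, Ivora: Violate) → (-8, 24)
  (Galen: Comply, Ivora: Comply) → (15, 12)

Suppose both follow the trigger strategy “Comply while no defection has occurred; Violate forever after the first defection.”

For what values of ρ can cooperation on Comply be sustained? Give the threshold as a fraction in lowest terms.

3/4

Galen's threshold: (25−15)/(25−3) = 5/11.
Ivora's threshold: (24−12)/(24−8) = 3/4.
5/11 < 3/4, so Ivora binds and ρ* = 3/4.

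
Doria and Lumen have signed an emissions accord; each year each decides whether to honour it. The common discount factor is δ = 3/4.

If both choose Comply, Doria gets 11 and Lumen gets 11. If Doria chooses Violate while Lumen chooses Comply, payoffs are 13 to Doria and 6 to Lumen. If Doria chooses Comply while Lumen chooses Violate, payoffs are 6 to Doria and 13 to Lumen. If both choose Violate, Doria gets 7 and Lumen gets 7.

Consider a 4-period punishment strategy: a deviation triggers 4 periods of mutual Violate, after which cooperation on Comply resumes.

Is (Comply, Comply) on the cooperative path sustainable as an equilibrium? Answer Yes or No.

Yes

IC: δ+…+δ^4 ≥ (13−11)/(11−7) = 1/2.
At δ = 3/4: partial sum = 2.0508 ≥ 0.5000. Cooperation sustainable.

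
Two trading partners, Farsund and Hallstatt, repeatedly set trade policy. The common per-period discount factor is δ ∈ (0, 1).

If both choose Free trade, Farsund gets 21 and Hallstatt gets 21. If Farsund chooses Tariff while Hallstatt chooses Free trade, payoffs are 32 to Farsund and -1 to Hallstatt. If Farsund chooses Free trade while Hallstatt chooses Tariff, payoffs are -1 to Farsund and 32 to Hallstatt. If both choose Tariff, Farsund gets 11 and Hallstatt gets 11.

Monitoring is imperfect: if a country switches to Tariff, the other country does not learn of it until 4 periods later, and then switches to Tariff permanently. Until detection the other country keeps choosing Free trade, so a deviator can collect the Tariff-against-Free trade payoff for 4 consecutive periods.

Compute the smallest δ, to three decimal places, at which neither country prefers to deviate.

The best deviation is to choose Tariff for all 4 undetected periods, earning 32 each, then 11 forever once detected.
Deviation value: 32(1−δ^4)/(1−δ) + 11δ^4/(1−δ); cooperation value: 21/(1−δ).
IC: 21 ≥ 32(1−δ^4) + 11δ^4 = 32 − 21δ^4.
So δ^4 ≥ 11/21, giving δ ≥ (11/21)^(1/4) ≈ 0.851.

0.851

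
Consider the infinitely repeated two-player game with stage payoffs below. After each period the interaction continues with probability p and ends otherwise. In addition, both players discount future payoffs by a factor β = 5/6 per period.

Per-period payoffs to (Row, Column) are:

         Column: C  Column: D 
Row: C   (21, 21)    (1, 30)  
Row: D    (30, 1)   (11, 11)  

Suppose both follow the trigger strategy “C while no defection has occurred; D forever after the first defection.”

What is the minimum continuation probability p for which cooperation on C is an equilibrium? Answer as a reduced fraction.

With continuation probability p and discount β, the effective per-period discount factor is βp.
Grim-trigger IC: βp ≥ (30−21)/(30−11) = 9/19.
So p ≥ (9/19)/(5/6) = 54/95.

54/95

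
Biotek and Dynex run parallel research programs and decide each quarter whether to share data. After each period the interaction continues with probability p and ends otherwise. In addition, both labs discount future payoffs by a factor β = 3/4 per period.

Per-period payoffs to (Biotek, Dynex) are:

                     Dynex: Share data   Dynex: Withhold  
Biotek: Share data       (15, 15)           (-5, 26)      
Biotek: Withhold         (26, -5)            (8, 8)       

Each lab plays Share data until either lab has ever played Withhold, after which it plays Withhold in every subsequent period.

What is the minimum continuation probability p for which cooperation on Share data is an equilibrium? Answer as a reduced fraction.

With continuation probability p and discount β, the effective per-period discount factor is βp.
Grim-trigger IC: βp ≥ (26−15)/(26−8) = 11/18.
So p ≥ (11/18)/(3/4) = 22/27.

22/27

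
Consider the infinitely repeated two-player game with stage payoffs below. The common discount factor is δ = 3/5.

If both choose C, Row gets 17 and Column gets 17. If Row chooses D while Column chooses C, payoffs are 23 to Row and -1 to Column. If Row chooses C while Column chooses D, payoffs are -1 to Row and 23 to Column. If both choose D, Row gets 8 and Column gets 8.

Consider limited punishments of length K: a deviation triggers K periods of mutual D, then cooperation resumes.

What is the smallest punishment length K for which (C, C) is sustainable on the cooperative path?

2

Need Σ_{k=1}^{K} δ^k ≥ (23−17)/(17−8) = 0.6667 at δ = 3/5.
At K = 1 the sum is 0.6000 < 0.6667; at K = 2 it is 0.9600 ≥ 0.6667.
So the minimum punishment length is K = 2.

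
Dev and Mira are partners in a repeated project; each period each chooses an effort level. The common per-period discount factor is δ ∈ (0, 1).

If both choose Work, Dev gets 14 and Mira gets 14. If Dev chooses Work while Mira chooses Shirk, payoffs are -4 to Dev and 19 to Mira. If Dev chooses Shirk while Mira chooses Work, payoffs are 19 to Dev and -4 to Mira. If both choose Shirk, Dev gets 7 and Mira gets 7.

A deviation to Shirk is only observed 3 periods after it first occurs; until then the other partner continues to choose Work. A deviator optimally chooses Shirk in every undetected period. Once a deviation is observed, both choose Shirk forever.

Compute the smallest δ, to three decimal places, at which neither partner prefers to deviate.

A deviator earns 19 for 3 periods, then 7 forever; cooperating earns 14 forever. Multiplying the IC by (1−δ):
14 ≥ 19(1−δ^3) + 7δ^3, so 12·δ^3 ≥ 5 and δ^3 ≥ 5/12.
δ ≥ (5/12)^(1/3) ≈ 0.747.

0.747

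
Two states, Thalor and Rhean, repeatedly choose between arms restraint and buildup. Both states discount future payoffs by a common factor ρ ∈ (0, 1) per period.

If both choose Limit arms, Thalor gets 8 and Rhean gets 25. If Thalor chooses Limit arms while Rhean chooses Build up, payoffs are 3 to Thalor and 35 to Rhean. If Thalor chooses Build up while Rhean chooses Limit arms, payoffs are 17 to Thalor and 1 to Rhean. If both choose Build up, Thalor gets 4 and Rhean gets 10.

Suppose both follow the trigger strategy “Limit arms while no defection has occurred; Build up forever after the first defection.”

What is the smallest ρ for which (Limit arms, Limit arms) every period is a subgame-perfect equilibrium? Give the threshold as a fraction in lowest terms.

For Thalor: deviation gain 17−8 = 9, per-period punishment loss 8−4 = 4. IC gives ρ ≥ 9/13.
For Rhean: gain 10, loss 15 per period, so ρ ≥ 10/25 = 2/5.
The tighter constraint is Thalor's, so cooperation needs ρ ≥ 9/13.

9/13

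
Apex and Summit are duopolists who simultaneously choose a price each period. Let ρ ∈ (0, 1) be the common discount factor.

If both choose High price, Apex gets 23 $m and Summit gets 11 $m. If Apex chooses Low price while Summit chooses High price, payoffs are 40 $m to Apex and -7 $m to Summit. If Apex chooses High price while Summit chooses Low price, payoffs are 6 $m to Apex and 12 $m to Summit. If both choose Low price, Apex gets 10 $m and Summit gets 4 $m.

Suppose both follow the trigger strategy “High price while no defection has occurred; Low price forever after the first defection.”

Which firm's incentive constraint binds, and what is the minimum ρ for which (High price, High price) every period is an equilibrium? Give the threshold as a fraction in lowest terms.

Apex: cooperation gives 23 each period; deviation gives 40 once then 10 forever.
  23/(1−ρ) ≥ 40 + 10ρ/(1−ρ) ⇒ ρ ≥ 17/30.
Summit: cooperation gives 11 each period; deviation gives 12 once then 4 forever.
  ρ ≥ 1/8.
Both must hold, so the binding constraint is Apex's: ρ ≥ 17/30.

Apex; ρ ≥ 17/30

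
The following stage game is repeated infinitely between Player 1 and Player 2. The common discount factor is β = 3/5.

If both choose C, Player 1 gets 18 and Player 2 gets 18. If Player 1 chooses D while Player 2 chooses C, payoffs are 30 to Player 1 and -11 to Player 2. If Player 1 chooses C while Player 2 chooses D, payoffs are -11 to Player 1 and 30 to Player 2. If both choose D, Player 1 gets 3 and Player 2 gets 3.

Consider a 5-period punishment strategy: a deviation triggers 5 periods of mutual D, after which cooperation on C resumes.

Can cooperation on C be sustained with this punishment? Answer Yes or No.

Comparing payoff streams over the 6 periods until play realigns: cooperate → 18(1+β+…+β^5); deviate → 30 + 3(β+…+β^5).
Cooperation is sustained iff (18−3)(β+…+β^5) ≥ 30−18.
β+…+β^5 = 3/5·(1−(3/5)^5)/(1−3/5) = 1.3834, and (30−18)/(18−3) = 0.8000.
1.3834 ≥ 0.8000, so cooperation is sustainable.

Yes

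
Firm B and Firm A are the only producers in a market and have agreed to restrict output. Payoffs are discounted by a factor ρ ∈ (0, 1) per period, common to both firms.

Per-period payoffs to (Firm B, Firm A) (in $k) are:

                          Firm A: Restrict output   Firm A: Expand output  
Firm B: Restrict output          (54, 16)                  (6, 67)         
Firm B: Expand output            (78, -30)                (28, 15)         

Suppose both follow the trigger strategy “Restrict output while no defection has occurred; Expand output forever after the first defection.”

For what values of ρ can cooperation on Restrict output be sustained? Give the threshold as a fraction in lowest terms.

51/52

Firm B's threshold: (78−54)/(78−28) = 12/25.
Firm A's threshold: (67−16)/(67−15) = 51/52.
12/25 < 51/52, so Firm A binds and ρ* = 51/52.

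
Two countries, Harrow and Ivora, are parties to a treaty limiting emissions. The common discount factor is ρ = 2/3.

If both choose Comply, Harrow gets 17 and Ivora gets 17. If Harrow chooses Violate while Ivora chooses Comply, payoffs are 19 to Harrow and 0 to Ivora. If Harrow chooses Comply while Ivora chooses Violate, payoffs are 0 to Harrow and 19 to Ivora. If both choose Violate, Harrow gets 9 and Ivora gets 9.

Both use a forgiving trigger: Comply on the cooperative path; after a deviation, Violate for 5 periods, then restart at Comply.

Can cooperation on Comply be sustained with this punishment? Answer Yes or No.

IC: ρ+…+ρ^5 ≥ (19−17)/(17−9) = 1/4.
At ρ = 2/3: partial sum = 1.7366 ≥ 0.2500. Cooperation sustainable.

Yes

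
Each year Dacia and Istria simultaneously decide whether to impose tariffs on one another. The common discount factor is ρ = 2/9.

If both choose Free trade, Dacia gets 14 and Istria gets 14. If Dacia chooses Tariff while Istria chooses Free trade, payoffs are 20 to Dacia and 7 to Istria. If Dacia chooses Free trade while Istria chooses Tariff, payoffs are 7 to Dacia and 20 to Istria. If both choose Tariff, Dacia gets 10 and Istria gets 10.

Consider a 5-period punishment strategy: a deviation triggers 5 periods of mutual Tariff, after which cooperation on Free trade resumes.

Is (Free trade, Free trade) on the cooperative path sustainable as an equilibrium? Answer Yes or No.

No

Comparing payoff streams over the 6 periods until play realigns: cooperate → 14(1+ρ+…+ρ^5); deviate → 20 + 10(ρ+…+ρ^5).
Cooperation is sustained iff (14−10)(ρ+…+ρ^5) ≥ 20−14.
ρ+…+ρ^5 = 2/9·(1−(2/9)^5)/(1−2/9) = 0.2856, and (20−14)/(14−10) = 1.5000.
0.2856 < 1.5000, so cooperation is not sustainable.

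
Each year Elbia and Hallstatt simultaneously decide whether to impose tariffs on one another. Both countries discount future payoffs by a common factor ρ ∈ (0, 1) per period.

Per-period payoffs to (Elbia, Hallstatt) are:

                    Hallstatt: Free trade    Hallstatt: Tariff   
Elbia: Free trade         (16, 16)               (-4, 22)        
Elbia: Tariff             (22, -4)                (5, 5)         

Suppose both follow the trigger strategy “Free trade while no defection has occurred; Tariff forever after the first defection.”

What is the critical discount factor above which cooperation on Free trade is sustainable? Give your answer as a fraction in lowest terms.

Under grim trigger the critical discount factor is (T−C)/(T−P) with T = 22, C = 16, P = 5.
ρ* = (22−16)/(22−5) = 6/17.

6/17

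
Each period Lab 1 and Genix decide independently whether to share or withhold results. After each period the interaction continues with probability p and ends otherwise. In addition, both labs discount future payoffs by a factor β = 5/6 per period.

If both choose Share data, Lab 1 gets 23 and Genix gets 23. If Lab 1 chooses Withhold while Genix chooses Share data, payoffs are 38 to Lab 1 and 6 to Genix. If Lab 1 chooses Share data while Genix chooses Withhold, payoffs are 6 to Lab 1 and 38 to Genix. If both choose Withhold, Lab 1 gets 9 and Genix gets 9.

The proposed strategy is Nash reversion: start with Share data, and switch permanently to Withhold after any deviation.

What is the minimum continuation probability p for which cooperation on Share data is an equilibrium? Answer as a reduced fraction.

18/29

With continuation probability p and discount β, the effective per-period discount factor is βp.
Grim-trigger IC: βp ≥ (38−23)/(38−9) = 15/29.
So p ≥ (15/29)/(5/6) = 18/29.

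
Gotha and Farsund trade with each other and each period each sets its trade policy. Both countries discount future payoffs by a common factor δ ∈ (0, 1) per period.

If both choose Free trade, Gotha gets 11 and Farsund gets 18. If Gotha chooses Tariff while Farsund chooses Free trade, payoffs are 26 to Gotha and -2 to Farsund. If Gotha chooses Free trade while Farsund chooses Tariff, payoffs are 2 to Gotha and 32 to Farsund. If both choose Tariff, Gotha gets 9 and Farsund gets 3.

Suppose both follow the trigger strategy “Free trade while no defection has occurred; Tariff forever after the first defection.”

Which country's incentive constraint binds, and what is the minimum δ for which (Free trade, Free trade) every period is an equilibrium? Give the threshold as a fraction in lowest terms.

Gotha; δ ≥ 15/17

Gotha: cooperation gives 11 each period; deviation gives 26 once then 9 forever.
  11/(1−δ) ≥ 26 + 9δ/(1−δ) ⇒ δ ≥ 15/17.
Farsund: cooperation gives 18 each period; deviation gives 32 once then 3 forever.
  δ ≥ 14/29.
Both must hold, so the binding constraint is Gotha's: δ ≥ 15/17.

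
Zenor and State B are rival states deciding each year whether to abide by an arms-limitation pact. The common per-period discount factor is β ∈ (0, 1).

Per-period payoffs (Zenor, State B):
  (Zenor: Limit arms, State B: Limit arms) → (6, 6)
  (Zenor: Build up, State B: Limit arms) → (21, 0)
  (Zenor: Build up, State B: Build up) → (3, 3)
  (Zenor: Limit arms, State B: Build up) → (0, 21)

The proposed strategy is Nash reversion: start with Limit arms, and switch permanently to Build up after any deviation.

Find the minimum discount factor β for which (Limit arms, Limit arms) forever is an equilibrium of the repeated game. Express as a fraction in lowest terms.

5/6

Under grim trigger the critical discount factor is (T−C)/(T−P) with T = 21, C = 6, P = 3.
β* = (21−6)/(21−3) = 15/18 = 5/6.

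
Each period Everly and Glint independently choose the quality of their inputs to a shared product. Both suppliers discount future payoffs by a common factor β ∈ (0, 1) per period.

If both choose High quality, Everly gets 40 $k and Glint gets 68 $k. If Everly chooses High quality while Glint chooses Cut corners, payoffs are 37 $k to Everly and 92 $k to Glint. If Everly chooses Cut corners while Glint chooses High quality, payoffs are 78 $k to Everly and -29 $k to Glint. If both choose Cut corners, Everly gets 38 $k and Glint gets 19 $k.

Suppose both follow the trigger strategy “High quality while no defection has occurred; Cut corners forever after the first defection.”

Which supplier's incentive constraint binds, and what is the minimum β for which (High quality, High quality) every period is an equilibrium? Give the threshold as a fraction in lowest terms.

Everly; β ≥ 19/20

Everly's threshold: (78−40)/(78−38) = 19/20.
Glint's threshold: (92−68)/(92−19) = 24/73.
19/20 > 24/73, so Everly binds and β* = 19/20.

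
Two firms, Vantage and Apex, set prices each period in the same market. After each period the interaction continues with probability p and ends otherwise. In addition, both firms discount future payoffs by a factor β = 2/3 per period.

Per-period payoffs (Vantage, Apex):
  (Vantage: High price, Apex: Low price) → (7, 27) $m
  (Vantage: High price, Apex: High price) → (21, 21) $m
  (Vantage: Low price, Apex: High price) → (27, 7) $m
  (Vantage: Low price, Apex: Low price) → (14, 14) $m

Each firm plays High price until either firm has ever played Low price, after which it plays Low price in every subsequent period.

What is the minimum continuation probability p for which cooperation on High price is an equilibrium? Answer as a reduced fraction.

With continuation probability p and discount β, the effective per-period discount factor is βp.
Grim-trigger IC: βp ≥ (27−21)/(27−14) = 6/13.
So p ≥ (6/13)/(2/3) = 9/13.

9/13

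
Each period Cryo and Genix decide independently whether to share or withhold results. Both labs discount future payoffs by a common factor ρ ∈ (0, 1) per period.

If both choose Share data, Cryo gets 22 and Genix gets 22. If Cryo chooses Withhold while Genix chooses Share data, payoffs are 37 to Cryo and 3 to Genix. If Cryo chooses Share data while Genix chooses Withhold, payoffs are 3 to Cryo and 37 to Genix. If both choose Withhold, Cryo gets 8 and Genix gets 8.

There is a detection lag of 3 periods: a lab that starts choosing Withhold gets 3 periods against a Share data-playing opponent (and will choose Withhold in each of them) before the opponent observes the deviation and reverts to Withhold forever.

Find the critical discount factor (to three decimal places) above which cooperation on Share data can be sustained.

0.803

A deviator earns 37 for 3 periods, then 8 forever; cooperating earns 22 forever. Multiplying the IC by (1−ρ):
22 ≥ 37(1−ρ^3) + 8ρ^3, so 29·ρ^3 ≥ 15 and ρ^3 ≥ 15/29.
ρ ≥ (15/29)^(1/3) ≈ 0.803.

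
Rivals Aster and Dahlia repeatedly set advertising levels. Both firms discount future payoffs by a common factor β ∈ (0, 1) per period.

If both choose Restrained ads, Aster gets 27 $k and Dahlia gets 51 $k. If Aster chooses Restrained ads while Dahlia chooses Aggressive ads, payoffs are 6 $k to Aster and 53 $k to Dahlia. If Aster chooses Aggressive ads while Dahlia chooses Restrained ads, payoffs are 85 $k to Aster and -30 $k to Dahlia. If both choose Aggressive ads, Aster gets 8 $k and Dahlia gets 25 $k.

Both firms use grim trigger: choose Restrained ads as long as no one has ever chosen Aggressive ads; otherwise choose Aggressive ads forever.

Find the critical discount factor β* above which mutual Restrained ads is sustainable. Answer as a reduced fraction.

58/77

Aster's threshold: (85−27)/(85−8) = 58/77.
Dahlia's threshold: (53−51)/(53−25) = 1/14.
58/77 > 1/14, so Aster binds and β* = 58/77.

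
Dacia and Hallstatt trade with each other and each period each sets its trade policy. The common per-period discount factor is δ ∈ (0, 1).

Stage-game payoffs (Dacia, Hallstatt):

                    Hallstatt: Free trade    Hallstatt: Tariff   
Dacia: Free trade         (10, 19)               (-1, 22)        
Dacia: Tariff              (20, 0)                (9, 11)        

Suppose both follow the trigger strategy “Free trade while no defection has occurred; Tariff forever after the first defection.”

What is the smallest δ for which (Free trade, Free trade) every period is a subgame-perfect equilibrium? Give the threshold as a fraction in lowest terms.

For Dacia: deviation gain 20−10 = 10, per-period punishment loss 10−9 = 1. IC gives δ ≥ 10/11.
For Hallstatt: gain 3, loss 8 per period, so δ ≥ 3/11.
The tighter constraint is Dacia's, so cooperation needs δ ≥ 10/11.

10/11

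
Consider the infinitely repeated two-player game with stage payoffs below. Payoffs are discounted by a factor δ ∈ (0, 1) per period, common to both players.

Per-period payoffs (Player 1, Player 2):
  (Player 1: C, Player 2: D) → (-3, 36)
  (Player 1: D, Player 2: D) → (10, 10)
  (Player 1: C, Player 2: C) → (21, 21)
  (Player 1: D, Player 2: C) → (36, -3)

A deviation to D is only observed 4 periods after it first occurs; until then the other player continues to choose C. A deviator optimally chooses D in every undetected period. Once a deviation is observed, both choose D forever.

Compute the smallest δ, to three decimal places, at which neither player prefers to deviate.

0.872

A deviator earns 36 for 4 periods, then 10 forever; cooperating earns 21 forever. Multiplying the IC by (1−δ):
21 ≥ 36(1−δ^4) + 10δ^4, so 26·δ^4 ≥ 15 and δ^4 ≥ 15/26.
δ ≥ (15/26)^(1/4) ≈ 0.872.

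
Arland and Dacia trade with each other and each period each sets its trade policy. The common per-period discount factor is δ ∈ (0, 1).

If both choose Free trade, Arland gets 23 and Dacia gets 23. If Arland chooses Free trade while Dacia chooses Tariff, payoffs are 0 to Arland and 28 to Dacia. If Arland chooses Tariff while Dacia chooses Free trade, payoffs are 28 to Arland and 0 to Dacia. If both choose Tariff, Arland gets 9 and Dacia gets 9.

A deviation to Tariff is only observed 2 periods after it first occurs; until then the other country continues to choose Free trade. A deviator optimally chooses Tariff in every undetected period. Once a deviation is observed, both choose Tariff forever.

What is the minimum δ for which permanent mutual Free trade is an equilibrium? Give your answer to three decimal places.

The best deviation is to choose Tariff for all 2 undetected periods, earning 28 each, then 9 forever once detected.
Deviation value: 28(1−δ^2)/(1−δ) + 9δ^2/(1−δ); cooperation value: 23/(1−δ).
IC: 23 ≥ 28(1−δ^2) + 9δ^2 = 28 − 19δ^2.
So δ^2 ≥ 5/19, giving δ ≥ (5/19)^(1/2) ≈ 0.513.

0.513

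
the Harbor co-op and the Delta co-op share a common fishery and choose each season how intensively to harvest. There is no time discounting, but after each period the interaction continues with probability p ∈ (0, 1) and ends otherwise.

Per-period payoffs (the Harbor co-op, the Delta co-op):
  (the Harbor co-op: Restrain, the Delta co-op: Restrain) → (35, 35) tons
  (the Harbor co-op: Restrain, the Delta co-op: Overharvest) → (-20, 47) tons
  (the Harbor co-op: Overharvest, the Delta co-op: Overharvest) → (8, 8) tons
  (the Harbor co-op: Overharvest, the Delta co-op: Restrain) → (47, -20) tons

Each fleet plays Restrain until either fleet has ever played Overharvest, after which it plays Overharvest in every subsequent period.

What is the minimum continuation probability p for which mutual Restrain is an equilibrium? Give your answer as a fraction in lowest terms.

Expected cooperation value is 35 + p·35 + p²·35 + … = 35/(1−p); deviation gives 47 + p·8/(1−p).
35 ≥ 47(1−p) + 8p ⇒ 39p ≥ 12 ⇒ p ≥ 12/39 = 4/13.

4/13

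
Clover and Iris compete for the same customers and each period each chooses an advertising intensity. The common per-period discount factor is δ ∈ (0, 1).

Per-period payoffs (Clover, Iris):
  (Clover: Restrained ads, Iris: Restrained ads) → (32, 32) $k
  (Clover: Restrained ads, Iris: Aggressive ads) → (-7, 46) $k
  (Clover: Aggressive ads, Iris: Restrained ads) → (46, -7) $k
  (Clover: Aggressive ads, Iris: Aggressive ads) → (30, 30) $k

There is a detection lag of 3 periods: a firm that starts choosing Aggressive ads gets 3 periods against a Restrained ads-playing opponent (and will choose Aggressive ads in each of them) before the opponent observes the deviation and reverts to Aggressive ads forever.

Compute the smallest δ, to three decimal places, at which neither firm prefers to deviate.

Deviating for the 3 undetected periods gains 46−32 = 14 per period over cooperation, then loses 32−30 = 2 per period forever once punishment starts.
Gain: 14(1 + δ + … + δ^2); loss: 2·δ^3/(1−δ).
No profitable deviation ⇔ 14(1−δ^3) ≤ 2·δ^3, i.e. δ^3 ≥ 14/(14+2) = 7/8.
Hence δ ≥ (7/8)^(1/3) ≈ 0.956.

0.956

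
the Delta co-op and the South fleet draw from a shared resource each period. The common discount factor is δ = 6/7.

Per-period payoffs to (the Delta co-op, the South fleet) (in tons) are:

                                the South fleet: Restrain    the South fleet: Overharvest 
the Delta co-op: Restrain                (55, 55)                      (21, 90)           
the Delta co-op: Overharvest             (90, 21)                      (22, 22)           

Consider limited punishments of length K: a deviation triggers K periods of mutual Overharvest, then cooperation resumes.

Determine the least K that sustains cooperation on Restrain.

Need Σ_{k=1}^{K} δ^k ≥ (90−55)/(55−22) = 1.0606 at δ = 6/7.
At K = 1 the sum is 0.8571 < 1.0606; at K = 2 it is 1.5918 ≥ 1.0606.
So the minimum punishment length is K = 2.

2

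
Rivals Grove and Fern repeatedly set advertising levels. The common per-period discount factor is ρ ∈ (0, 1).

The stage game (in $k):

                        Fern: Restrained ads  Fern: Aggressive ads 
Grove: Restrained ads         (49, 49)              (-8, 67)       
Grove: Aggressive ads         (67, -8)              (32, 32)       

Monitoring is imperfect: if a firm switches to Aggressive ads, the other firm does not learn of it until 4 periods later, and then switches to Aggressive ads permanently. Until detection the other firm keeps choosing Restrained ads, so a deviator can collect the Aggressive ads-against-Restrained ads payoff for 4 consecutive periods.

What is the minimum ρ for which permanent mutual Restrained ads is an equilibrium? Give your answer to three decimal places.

A deviator earns 67 for 4 periods, then 32 forever; cooperating earns 49 forever. Multiplying the IC by (1−ρ):
49 ≥ 67(1−ρ^4) + 32ρ^4, so 35·ρ^4 ≥ 18 and ρ^4 ≥ 18/35.
ρ ≥ (18/35)^(1/4) ≈ 0.847.

0.847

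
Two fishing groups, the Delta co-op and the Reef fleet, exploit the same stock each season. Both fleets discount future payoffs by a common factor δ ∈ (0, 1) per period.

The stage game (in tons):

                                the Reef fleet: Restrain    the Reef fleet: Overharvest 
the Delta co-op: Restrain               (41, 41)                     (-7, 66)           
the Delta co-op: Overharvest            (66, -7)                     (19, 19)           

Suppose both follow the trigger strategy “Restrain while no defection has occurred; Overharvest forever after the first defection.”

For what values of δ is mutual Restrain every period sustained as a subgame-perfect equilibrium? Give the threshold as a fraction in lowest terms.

25/47

One-period gain from deviating is 66 − 41 = 25. The loss is 41 − 19 = 22 in every subsequent period, with present value 22·δ/(1−δ).
Deviation is unprofitable when 22·δ/(1−δ) ≥ 25, i.e. δ/(1−δ) ≥ 25/22.
Equivalently δ ≥ 25/(25+22) = 25/47.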